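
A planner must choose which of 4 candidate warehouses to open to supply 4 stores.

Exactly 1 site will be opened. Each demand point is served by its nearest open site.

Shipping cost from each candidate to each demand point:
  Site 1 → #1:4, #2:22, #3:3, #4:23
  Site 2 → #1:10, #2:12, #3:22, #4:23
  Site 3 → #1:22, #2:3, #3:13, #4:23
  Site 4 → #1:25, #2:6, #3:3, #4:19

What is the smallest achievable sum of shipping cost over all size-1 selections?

52

Open {Site 1}.
  #1→Site 1 4, #2→Site 1 22, #3→Site 1 3, #4→Site 1 23  ⇒ total 52.
Compare {Site 4}: total 53.
Compare {Site 3}: total 61.
No size-1 selection does better; minimum is 52.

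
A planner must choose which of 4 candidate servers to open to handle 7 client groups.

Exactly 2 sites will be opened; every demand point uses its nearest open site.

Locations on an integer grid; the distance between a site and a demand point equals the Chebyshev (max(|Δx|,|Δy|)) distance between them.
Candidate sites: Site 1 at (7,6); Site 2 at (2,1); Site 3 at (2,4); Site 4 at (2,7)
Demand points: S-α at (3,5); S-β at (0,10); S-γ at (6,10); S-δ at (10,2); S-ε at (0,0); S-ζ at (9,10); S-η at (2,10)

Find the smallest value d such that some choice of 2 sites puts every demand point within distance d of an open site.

Open {Site 1, Site 3}.
  Farthest demand point is S-β at distance 6 (to Site 3); all others are ≤ 6.
With {Site 1, Site 2} the worst case is 7.
With {Site 1, Site 4} the worst case is 7.
No size-2 selection achieves below 6.

6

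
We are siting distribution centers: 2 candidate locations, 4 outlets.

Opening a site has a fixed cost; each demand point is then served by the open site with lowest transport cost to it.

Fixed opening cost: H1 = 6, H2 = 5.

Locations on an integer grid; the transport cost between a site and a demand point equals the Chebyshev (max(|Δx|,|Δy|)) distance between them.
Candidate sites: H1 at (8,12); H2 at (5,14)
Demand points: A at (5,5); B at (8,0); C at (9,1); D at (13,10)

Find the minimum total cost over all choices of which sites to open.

Open {H1}: assign each demand point to its cheapest open site.
  A→H1 7, B→H1 12, C→H1 11, D→H1 5
  transport cost 35, fixed 6 → total 41.
Compare {H1, H2}: transport cost 35 + fixed 11 = 46.
Compare {H2}: transport cost 44 + fixed 5 = 49.

41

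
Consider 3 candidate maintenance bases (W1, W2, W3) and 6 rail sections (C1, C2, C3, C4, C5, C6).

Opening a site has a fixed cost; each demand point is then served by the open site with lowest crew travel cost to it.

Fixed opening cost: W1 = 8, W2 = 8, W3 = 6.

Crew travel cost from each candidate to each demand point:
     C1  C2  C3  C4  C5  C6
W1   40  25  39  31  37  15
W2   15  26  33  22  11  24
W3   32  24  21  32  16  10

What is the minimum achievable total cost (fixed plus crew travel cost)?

117

Open {W2, W3}: assign each demand point to its cheapest open site.
  C1→W2 15, C2→W3 24, C3→W3 21, C4→W2 22, C5→W2 11, C6→W3 10
  crew travel cost 103, fixed 14 → total 117.
Compare {W1, W2, W3}: crew travel cost 103 + fixed 22 = 125.
Compare {W1, W2}: crew travel cost 121 + fixed 16 = 137.
Compare {W2}: crew travel cost 131 + fixed 8 = 139.
All other subsets cost ≥ 125. Minimum total cost: 117.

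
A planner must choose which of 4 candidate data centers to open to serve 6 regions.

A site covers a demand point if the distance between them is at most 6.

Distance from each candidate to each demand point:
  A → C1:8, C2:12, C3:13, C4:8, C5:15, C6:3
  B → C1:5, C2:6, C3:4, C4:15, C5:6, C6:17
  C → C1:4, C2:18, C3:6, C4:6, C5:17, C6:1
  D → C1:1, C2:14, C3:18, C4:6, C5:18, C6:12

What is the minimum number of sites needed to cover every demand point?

Coverage sets (demand points within 6 of each site):
  A: {C6}
  B: {C1, C2, C3, C5}
  C: {C1, C3, C4, C6}
  D: {C1, C4}
No single site covers all 6 demand points.
But {B, C} covers everything, so the minimum is 2.

2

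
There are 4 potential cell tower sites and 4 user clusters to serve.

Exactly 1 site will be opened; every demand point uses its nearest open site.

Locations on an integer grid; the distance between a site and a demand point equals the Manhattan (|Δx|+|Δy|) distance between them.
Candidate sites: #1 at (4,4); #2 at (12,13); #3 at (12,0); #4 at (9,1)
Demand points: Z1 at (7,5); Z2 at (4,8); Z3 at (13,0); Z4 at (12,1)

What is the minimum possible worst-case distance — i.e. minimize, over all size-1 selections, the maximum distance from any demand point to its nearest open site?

Open {#4}.
  Farthest demand point is Z2 at distance 12 (to #4); all others are ≤ 12.
With {#1} the worst case is 13.
With {#2} the worst case is 14.
No size-1 selection achieves below 12.

12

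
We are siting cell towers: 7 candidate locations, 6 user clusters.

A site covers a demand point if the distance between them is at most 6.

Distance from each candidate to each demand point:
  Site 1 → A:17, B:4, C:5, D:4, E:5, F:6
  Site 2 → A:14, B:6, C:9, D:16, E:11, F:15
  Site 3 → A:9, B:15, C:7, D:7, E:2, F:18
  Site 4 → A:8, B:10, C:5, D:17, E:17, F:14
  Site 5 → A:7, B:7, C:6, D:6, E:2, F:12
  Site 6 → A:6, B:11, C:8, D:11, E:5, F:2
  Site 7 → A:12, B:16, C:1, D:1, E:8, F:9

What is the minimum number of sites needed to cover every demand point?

Coverage sets (demand points within 6 of each site):
  Site 1: {B, C, D, E, F}
  Site 2: {B}
  Site 3: {E}
  Site 4: {C}
  Site 5: {C, D, E}
  Site 6: {A, E, F}
  Site 7: {C, D}
No single site covers all 6 demand points.
But {Site 1, Site 6} covers everything, so the minimum is 2.

2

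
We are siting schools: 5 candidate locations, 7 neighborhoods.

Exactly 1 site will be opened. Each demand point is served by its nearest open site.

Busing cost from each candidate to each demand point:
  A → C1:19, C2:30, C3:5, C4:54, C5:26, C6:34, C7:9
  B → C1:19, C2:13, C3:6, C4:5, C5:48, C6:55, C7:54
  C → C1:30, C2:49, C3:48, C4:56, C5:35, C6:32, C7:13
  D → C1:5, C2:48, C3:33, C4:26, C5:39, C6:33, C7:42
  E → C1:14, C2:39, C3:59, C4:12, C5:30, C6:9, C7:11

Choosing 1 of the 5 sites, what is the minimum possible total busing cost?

174

Open {E}.
  C1→E 14, C2→E 39, C3→E 59, C4→E 12, C5→E 30, C6→E 9, C7→E 11  ⇒ total 174.
Compare {A}: total 177.
Compare {B}: total 200.
No size-1 selection does better; minimum is 174.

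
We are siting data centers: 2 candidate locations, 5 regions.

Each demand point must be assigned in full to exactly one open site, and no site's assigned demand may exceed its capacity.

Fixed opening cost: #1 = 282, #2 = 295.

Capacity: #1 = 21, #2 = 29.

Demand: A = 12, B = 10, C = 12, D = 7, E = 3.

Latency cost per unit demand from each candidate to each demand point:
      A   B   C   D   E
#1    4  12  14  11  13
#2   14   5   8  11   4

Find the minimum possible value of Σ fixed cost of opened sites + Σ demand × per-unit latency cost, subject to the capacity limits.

860

Open {#1, #2}; cheapest assignment that respects the capacities:
  #1 (cap 21, load 19): A, D — cost 12×4 + 7×11 = 125
  #2 (cap 29, load 25): B, C, E — cost 10×5 + 12×8 + 3×4 = 158
  Shipping 283, fixed 577 → total 860.
  Any other capacity-feasible assignment to {#1, #2} ships for at least 283.
Total demand is 44 and no other set of sites has combined capacity ≥ 44, so {#1, #2} is the only feasible choice of open sites. Minimum: 860.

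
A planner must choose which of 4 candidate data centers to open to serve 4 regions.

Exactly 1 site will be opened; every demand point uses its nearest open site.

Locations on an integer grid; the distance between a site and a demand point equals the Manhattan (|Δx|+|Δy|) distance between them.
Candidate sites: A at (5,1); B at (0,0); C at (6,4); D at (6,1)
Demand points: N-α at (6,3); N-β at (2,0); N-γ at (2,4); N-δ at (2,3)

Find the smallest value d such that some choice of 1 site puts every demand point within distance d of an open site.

6

Open {A}.
  Farthest demand point is N-γ at distance 6 (to A); all others are ≤ 6.
With {D} the worst case is 7.
With {C} the worst case is 8.
No size-1 selection achieves below 6.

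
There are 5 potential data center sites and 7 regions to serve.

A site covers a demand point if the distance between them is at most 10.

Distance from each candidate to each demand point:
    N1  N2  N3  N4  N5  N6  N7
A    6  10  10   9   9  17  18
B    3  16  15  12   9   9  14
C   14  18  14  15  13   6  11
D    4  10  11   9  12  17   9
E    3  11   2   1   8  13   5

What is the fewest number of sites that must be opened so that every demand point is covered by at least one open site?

3

Coverage sets (demand points within 10 of each site):
  A: {N1, N2, N3, N4, N5}
  B: {N1, N5, N6}
  C: {N6}
  D: {N1, N2, N4, N7}
  E: {N1, N3, N4, N5, N7}
No 2 sites suffice: every size-2 union leaves at least one demand point uncovered.
But {A, B, D} covers everything, so the minimum is 3.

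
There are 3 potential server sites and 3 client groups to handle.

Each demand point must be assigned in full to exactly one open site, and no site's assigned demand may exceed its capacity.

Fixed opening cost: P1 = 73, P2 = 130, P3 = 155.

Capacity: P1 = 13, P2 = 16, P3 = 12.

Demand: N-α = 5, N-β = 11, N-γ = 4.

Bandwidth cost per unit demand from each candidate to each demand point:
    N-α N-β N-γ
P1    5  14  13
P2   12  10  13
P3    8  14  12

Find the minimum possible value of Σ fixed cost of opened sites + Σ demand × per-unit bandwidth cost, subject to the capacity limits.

Open {P1, P2}; cheapest assignment that respects the capacities:
  P1 (cap 13, load 9): N-α, N-γ — cost 5×5 + 4×13 = 77
  P2 (cap 16, load 11): N-β — cost 11×10 = 110
  Shipping 187, fixed 203 → total 390.
  Any other capacity-feasible assignment to {P1, P2} ships for at least 187.
Compare {P1, P3}: its best feasible assignment gives total 459.
Compare {P2, P3}: its best feasible assignment gives total 483.
Every other set of open sites that can feasibly serve all demand totals ≥ 459 even under its best assignment. Minimum: 390.

390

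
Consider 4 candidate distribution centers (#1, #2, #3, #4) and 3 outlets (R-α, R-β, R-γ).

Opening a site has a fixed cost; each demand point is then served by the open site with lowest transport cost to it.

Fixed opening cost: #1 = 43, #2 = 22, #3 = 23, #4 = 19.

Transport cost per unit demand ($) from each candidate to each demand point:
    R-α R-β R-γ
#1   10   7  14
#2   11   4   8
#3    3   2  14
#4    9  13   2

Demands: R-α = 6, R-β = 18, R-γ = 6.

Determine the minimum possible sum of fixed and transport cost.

108

Open {#3, #4}: assign each demand point to its cheapest open site.
  R-α→#3 6×3=18, R-β→#3 18×2=36, R-γ→#4 6×2=12
  transport cost 66, fixed 42 → total 108.
Compare {#2, #3, #4}: transport cost 66 + fixed 64 = 130.
Compare {#2, #3}: transport cost 102 + fixed 45 = 147.
Compare {#1, #3, #4}: transport cost 66 + fixed 85 = 151.
All other subsets cost ≥ 130. Minimum total cost: 108.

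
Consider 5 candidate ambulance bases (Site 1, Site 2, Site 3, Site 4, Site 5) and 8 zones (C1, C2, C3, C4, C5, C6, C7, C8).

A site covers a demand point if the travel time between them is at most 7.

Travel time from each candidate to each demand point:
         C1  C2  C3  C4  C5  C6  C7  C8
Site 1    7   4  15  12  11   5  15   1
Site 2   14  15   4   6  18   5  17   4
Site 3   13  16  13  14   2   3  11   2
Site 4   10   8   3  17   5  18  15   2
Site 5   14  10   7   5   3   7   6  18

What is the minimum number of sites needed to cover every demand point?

2

Coverage sets (demand points within 7 of each site):
  Site 1: {C1, C2, C6, C8}
  Site 2: {C3, C4, C6, C8}
  Site 3: {C5, C6, C8}
  Site 4: {C3, C5, C8}
  Site 5: {C3, C4, C5, C6, C7}
No single site covers all 8 demand points.
But {Site 1, Site 5} covers everything, so the minimum is 2.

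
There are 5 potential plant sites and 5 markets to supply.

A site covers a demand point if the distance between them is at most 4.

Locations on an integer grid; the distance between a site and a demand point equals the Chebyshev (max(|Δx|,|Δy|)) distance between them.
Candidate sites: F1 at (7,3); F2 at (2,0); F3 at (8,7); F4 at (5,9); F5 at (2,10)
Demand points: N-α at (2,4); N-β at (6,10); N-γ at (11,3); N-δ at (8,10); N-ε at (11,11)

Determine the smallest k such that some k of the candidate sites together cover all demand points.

Coverage sets (demand points within 4 of each site):
  F1: {N-γ}
  F2: {N-α}
  F3: {N-β, N-γ, N-δ, N-ε}
  F4: {N-β, N-δ}
  F5: {N-β}
No single site covers all 5 demand points.
But {F2, F3} covers everything, so the minimum is 2.

2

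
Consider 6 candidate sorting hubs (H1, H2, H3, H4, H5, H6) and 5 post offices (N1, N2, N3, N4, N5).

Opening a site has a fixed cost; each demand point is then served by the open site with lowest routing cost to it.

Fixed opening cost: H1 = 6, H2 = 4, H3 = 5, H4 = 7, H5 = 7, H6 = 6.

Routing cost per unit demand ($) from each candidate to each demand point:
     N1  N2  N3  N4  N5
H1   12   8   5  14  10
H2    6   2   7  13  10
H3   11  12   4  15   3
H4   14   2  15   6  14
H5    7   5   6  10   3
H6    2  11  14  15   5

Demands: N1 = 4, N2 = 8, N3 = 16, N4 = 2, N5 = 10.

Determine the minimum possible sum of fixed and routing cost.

148

Open {H3, H4, H6}: assign each demand point to its cheapest open site.
  N1→H6 4×2=8, N2→H4 8×2=16, N3→H3 16×4=64, N4→H4 2×6=12, N5→H3 10×3=30
  routing cost 130, fixed 18 → total 148.
Compare {H2, H3, H4, H6}: routing cost 130 + fixed 22 = 152.
Compare {H1, H3, H4, H6}: routing cost 130 + fixed 24 = 154.
Compare {H3, H4, H5, H6}: routing cost 130 + fixed 25 = 155.
All other subsets cost ≥ 152. Minimum total cost: 148.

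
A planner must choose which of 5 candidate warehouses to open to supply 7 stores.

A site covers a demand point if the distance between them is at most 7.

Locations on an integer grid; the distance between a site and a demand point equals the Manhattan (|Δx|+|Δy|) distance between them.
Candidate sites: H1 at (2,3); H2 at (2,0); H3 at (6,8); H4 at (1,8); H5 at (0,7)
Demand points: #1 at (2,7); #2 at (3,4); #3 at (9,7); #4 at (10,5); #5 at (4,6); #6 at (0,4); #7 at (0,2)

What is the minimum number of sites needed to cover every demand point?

Coverage sets (demand points within 7 of each site):
  H1: {#1, #2, #5, #6, #7}
  H2: {#1, #2, #6, #7}
  H3: {#1, #2, #3, #4, #5}
  H4: {#1, #2, #5, #6, #7}
  H5: {#1, #2, #5, #6, #7}
No single site covers all 7 demand points.
But {H1, H3} covers everything, so the minimum is 2.

2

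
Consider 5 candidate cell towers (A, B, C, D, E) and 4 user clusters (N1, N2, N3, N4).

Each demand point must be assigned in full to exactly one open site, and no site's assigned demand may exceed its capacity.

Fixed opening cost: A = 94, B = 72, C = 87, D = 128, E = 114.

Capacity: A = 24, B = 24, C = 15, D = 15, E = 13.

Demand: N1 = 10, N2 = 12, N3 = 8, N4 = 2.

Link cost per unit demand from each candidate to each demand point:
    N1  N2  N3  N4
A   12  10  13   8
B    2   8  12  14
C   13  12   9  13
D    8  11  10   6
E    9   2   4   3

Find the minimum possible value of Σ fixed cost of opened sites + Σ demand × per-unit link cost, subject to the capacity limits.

340

Open {B, E}; cheapest assignment that respects the capacities:
  B (cap 24, load 22): N1, N2 — cost 10×2 + 12×8 = 116
  E (cap 13, load 10): N3, N4 — cost 8×4 + 2×3 = 38
  Shipping 154, fixed 186 → total 340.
  Any other capacity-feasible assignment to {B, E} ships for at least 154.
Compare {B, C}: its best feasible assignment gives total 373.
Compare {A, B}: its best feasible assignment gives total 402.
Every other set of open sites that can feasibly serve all demand totals ≥ 373 even under its best assignment. Minimum: 340.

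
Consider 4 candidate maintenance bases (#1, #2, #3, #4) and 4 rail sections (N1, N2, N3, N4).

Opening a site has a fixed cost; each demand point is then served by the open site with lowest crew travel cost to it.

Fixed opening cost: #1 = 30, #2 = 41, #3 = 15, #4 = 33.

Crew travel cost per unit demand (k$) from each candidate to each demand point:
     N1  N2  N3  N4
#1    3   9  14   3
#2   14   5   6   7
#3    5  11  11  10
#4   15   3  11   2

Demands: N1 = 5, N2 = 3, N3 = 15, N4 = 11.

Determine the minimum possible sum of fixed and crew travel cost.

Open {#1, #2}: assign each demand point to its cheapest open site.
  N1→#1 5×3=15, N2→#2 3×5=15, N3→#2 15×6=90, N4→#1 11×3=33
  crew travel cost 153, fixed 71 → total 224.
Compare {#2, #3, #4}: crew travel cost 146 + fixed 89 = 235.
Compare {#1, #2, #3}: crew travel cost 153 + fixed 86 = 239.
Compare {#1, #2, #4}: crew travel cost 136 + fixed 104 = 240.
All other subsets cost ≥ 235. Minimum total cost: 224.

224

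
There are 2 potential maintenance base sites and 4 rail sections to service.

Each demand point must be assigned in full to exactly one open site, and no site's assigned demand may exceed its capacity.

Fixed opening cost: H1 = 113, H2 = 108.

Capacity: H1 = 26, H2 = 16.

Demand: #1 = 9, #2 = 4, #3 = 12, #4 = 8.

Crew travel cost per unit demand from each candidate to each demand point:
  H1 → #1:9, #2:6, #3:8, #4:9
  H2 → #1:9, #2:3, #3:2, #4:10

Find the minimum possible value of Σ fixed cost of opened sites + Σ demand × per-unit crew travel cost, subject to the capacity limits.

410

Open {H1, H2}; cheapest assignment that respects the capacities:
  H1 (cap 26, load 17): #1, #4 — cost 9×9 + 8×9 = 153
  H2 (cap 16, load 16): #2, #3 — cost 4×3 + 12×2 = 36
  Shipping 189, fixed 221 → total 410.
  Any other capacity-feasible assignment to {H1, H2} ships for at least 189.
Total demand is 33 and no other set of sites has combined capacity ≥ 33, so {H1, H2} is the only feasible choice of open sites. Minimum: 410.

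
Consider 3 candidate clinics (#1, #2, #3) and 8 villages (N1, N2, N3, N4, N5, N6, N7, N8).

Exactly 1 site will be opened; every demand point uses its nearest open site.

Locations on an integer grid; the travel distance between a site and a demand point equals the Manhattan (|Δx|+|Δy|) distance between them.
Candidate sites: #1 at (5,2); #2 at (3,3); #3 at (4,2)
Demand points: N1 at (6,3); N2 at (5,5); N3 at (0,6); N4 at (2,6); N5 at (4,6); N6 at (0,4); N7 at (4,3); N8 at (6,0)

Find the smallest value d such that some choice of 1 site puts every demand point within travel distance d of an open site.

6

Open {#2}.
  Farthest demand point is N3 at travel distance 6 (to #2); all others are ≤ 6.
With {#3} the worst case is 8.
With {#1} the worst case is 9.
No size-1 selection achieves below 6.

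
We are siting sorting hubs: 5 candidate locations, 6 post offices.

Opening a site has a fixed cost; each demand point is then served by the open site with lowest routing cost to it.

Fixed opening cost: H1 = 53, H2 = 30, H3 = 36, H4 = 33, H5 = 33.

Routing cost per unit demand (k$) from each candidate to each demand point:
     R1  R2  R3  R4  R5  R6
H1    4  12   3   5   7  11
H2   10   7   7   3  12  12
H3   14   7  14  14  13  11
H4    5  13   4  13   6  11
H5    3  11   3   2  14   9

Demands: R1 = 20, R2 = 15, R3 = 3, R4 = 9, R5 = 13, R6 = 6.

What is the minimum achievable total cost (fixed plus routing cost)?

420

Open {H2, H4, H5}: assign each demand point to its cheapest open site.
  R1→H5 20×3=60, R2→H2 15×7=105, R3→H5 3×3=9, R4→H5 9×2=18, R5→H4 13×6=78, R6→H5 6×9=54
  routing cost 324, fixed 96 → total 420.
Compare {H3, H4, H5}: routing cost 324 + fixed 102 = 426.
Compare {H4, H5}: routing cost 384 + fixed 66 = 450.
Compare {H2, H4}: routing cost 388 + fixed 63 = 451.
All other subsets cost ≥ 426. Minimum total cost: 420.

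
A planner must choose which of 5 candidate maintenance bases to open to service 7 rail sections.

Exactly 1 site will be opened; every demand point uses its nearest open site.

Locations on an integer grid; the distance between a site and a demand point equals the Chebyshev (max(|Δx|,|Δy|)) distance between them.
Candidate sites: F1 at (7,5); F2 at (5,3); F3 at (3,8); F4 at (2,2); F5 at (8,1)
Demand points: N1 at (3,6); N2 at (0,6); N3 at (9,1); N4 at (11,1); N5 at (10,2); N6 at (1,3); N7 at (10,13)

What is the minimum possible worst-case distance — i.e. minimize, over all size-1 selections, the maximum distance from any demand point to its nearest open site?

8

Open {F1}.
  Farthest demand point is N7 at distance 8 (to F1); all others are ≤ 8.
With {F3} the worst case is 8.
With {F2} the worst case is 10.
No size-1 selection achieves below 8.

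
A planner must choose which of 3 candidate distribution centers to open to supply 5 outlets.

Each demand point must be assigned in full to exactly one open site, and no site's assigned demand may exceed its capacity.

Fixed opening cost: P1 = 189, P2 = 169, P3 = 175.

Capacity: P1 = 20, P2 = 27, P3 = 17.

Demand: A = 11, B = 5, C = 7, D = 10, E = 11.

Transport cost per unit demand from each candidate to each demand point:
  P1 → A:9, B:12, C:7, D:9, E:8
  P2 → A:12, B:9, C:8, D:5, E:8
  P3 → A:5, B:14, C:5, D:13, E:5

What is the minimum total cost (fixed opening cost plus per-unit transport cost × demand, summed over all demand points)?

Open {P1, P2}; cheapest assignment that respects the capacities:
  P1 (cap 20, load 18): A, C — cost 11×9 + 7×7 = 148
  P2 (cap 27, load 26): B, D, E — cost 5×9 + 10×5 + 11×8 = 183
  Shipping 331, fixed 358 → total 689.
  Any other capacity-feasible assignment to {P1, P2} ships for at least 331.
Compare {P2, P3}: its best feasible assignment gives total 774.
Compare {P1, P2, P3}: its best feasible assignment gives total 820.
Every other set of open sites that can feasibly serve all demand totals ≥ 774 even under its best assignment. Minimum: 689.

689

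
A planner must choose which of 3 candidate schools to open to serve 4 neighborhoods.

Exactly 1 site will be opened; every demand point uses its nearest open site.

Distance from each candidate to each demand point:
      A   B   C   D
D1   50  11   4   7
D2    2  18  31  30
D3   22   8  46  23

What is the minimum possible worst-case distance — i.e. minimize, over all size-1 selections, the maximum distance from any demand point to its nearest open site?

31

Open {D2}.
  Farthest demand point is C at distance 31 (to D2); all others are ≤ 31.
With {D3} the worst case is 46.
With {D1} the worst case is 50.
No size-1 selection achieves below 31.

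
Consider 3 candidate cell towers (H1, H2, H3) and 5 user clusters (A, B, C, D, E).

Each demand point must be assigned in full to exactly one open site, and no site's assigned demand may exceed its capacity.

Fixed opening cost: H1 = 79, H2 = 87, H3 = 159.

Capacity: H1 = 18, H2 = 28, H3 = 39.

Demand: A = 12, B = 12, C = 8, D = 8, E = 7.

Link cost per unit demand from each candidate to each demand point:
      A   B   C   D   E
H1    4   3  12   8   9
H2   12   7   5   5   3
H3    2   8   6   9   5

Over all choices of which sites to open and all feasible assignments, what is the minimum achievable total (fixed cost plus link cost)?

453

Open {H1, H3}; cheapest assignment that respects the capacities:
  H1 (cap 18, load 12): B — cost 12×3 = 36
  H3 (cap 39, load 35): A, C, D, E — cost 12×2 + 8×6 + 8×9 + 7×5 = 179
  Shipping 215, fixed 238 → total 453.
  Any other capacity-feasible assignment to {H1, H3} ships for at least 215.
Compare {H2, H3}: its best feasible assignment gives total 463.
Compare {H1, H2, H3}: its best feasible assignment gives total 486.
Every other set of open sites that can feasibly serve all demand totals ≥ 463 even under its best assignment. Minimum: 453.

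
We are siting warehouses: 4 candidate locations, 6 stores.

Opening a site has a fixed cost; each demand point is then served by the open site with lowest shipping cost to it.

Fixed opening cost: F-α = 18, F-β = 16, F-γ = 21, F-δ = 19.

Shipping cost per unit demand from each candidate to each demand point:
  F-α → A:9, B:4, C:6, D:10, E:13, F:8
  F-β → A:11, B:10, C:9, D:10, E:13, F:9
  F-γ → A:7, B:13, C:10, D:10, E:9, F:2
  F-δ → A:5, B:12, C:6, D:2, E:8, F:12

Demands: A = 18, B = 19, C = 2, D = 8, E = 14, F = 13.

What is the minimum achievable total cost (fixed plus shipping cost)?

390

Open {F-α, F-γ, F-δ}: assign each demand point to its cheapest open site.
  A→F-δ 18×5=90, B→F-α 19×4=76, C→F-α 2×6=12, D→F-δ 8×2=16, E→F-δ 14×8=112, F→F-γ 13×2=26
  shipping cost 332, fixed 58 → total 390.
Compare {F-α, F-β, F-γ, F-δ}: shipping cost 332 + fixed 74 = 406.
Compare {F-α, F-δ}: shipping cost 410 + fixed 37 = 447.
Compare {F-α, F-β, F-δ}: shipping cost 410 + fixed 53 = 463.
All other subsets cost ≥ 406. Minimum total cost: 390.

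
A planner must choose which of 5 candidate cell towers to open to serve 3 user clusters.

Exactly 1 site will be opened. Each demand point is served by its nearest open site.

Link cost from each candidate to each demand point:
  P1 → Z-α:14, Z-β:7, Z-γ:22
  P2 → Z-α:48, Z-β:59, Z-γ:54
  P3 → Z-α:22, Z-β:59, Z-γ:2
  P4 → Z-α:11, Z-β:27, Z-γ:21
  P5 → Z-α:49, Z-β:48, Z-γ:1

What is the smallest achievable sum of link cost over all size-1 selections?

Open {P1}.
  Z-α→P1 14, Z-β→P1 7, Z-γ→P1 22  ⇒ total 43.
Compare {P4}: total 59.
Compare {P3}: total 83.
No size-1 selection does better; minimum is 43.

43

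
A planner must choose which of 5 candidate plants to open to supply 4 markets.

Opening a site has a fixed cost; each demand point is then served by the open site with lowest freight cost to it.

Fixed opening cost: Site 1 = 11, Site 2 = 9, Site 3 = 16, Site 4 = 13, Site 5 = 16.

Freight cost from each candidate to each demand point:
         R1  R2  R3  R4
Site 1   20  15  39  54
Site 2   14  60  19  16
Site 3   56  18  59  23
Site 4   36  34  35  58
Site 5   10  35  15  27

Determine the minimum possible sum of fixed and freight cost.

Open {Site 1, Site 2}: assign each demand point to its cheapest open site.
  R1→Site 2 14, R2→Site 1 15, R3→Site 2 19, R4→Site 2 16
  freight cost 64, fixed 20 → total 84.
Compare {Site 2, Site 3}: freight cost 67 + fixed 25 = 92.
Compare {Site 1, Site 2, Site 5}: freight cost 56 + fixed 36 = 92.
Compare {Site 1, Site 5}: freight cost 67 + fixed 27 = 94.
All other subsets cost ≥ 92. Minimum total cost: 84.

84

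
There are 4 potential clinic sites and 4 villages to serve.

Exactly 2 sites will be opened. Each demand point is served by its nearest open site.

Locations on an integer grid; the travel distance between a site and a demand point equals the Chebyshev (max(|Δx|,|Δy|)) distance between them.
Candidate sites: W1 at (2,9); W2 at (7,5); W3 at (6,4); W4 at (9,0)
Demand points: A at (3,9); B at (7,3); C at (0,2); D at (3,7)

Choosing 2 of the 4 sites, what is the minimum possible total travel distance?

Open {W1, W3}.
  A→W1 1, B→W3 1, C→W3 6, D→W1 2  ⇒ total 10.
Compare {W1, W2}: total 12.
Compare {W1, W4}: total 13.
No size-2 selection does better; minimum is 10.

10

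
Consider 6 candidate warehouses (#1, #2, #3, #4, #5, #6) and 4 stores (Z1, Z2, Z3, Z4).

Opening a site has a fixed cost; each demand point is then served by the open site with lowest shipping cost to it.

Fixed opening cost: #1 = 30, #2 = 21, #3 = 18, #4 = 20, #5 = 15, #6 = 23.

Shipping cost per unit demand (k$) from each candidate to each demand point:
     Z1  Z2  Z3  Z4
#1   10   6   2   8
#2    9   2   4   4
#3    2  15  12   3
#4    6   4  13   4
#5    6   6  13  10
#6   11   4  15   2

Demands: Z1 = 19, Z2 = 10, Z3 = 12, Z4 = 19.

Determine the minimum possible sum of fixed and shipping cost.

202

Open {#2, #3}: assign each demand point to its cheapest open site.
  Z1→#3 19×2=38, Z2→#2 10×2=20, Z3→#2 12×4=48, Z4→#3 19×3=57
  shipping cost 163, fixed 39 → total 202.
Compare {#2, #3, #6}: shipping cost 144 + fixed 62 = 206.
Compare {#1, #2, #3}: shipping cost 139 + fixed 69 = 208.
Compare {#1, #3, #6}: shipping cost 140 + fixed 71 = 211.
All other subsets cost ≥ 206. Minimum total cost: 202.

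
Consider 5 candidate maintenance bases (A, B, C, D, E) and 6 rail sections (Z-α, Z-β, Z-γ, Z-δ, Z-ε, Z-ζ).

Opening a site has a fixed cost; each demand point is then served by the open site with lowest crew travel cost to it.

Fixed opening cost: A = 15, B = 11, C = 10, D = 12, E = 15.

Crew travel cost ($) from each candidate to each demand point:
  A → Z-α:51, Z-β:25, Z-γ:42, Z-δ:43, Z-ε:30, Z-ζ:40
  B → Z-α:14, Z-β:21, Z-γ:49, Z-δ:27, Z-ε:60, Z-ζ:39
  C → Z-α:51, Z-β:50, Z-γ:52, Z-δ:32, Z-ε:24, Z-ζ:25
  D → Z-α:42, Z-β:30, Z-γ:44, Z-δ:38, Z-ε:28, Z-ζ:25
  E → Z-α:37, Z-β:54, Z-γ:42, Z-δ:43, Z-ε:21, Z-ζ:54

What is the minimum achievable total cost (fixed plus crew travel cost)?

181

Open {B, C}: assign each demand point to its cheapest open site.
  Z-α→B 14, Z-β→B 21, Z-γ→B 49, Z-δ→B 27, Z-ε→C 24, Z-ζ→C 25
  crew travel cost 160, fixed 21 → total 181.
Compare {B, D}: crew travel cost 159 + fixed 23 = 182.
Compare {B, C, E}: crew travel cost 150 + fixed 36 = 186.
Compare {B, C, D}: crew travel cost 155 + fixed 33 = 188.
All other subsets cost ≥ 182. Minimum total cost: 181.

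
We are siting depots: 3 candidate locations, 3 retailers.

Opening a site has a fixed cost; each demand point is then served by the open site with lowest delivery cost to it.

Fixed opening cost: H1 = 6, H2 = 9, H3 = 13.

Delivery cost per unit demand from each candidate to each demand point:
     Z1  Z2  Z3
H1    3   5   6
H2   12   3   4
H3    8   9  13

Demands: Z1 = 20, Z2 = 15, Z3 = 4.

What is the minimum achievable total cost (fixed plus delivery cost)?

Open {H1, H2}: assign each demand point to its cheapest open site.
  Z1→H1 20×3=60, Z2→H2 15×3=45, Z3→H2 4×4=16
  delivery cost 121, fixed 15 → total 136.
Compare {H1, H2, H3}: delivery cost 121 + fixed 28 = 149.
Compare {H1}: delivery cost 159 + fixed 6 = 165.
Compare {H1, H3}: delivery cost 159 + fixed 19 = 178.
All other subsets cost ≥ 149. Minimum total cost: 136.

136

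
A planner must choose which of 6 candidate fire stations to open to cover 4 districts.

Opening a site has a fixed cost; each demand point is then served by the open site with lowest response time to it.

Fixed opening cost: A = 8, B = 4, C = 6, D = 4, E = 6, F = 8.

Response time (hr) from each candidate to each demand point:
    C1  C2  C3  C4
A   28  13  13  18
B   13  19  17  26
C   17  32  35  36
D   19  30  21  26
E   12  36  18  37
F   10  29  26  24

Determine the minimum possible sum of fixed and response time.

Open {A, B}: assign each demand point to its cheapest open site.
  C1→B 13, C2→A 13, C3→A 13, C4→A 18
  response time 57, fixed 12 → total 69.
Compare {A, E}: response time 56 + fixed 14 = 70.
Compare {A, F}: response time 54 + fixed 16 = 70.
Compare {A, B, D}: response time 57 + fixed 16 = 73.
All other subsets cost ≥ 70. Minimum total cost: 69.

69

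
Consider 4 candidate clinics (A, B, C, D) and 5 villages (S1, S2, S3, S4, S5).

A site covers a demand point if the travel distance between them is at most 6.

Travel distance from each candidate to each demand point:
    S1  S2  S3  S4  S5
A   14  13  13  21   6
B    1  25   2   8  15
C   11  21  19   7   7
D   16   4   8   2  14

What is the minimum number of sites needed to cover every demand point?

Coverage sets (demand points within 6 of each site):
  A: {S5}
  B: {S1, S3}
  C: {}
  D: {S2, S4}
No 2 sites suffice: every size-2 union leaves at least one demand point uncovered.
But {A, B, D} covers everything, so the minimum is 3.

3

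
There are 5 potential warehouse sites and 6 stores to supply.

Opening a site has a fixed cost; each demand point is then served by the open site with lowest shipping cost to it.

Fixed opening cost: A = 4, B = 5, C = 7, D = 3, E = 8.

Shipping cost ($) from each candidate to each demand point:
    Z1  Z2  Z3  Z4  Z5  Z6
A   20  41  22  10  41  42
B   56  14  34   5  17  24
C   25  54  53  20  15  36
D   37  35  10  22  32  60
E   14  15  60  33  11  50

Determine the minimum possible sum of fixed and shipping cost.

94

Open {B, D, E}: assign each demand point to its cheapest open site.
  Z1→E 14, Z2→B 14, Z3→D 10, Z4→B 5, Z5→E 11, Z6→B 24
  shipping cost 78, fixed 16 → total 94.
Compare {A, B, D, E}: shipping cost 78 + fixed 20 = 98.
Compare {B, C, D, E}: shipping cost 78 + fixed 23 = 101.
Compare {A, B, D}: shipping cost 90 + fixed 12 = 102.
All other subsets cost ≥ 98. Minimum total cost: 94.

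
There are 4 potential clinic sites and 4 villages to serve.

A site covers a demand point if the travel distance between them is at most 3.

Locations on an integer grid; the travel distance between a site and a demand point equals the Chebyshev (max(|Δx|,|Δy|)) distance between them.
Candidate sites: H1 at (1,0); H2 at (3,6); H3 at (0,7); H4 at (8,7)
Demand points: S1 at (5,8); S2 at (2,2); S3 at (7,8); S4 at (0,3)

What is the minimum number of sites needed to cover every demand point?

Coverage sets (demand points within 3 of each site):
  H1: {S2, S4}
  H2: {S1, S4}
  H3: {}
  H4: {S1, S3}
No single site covers all 4 demand points.
But {H1, H4} covers everything, so the minimum is 2.

2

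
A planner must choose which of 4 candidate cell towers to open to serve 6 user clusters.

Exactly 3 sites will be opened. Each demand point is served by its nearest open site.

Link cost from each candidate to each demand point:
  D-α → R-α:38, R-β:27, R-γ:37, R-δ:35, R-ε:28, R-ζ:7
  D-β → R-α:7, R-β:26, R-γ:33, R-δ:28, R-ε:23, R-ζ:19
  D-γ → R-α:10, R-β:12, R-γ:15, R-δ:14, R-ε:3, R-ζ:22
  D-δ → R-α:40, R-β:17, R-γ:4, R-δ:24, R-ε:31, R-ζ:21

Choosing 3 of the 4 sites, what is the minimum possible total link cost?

50

Open {D-α, D-γ, D-δ}.
  R-α→D-γ 10, R-β→D-γ 12, R-γ→D-δ 4, R-δ→D-γ 14, R-ε→D-γ 3, R-ζ→D-α 7  ⇒ total 50.
Compare {D-α, D-β, D-γ}: total 58.
Compare {D-β, D-γ, D-δ}: total 59.
No size-3 selection does better; minimum is 50.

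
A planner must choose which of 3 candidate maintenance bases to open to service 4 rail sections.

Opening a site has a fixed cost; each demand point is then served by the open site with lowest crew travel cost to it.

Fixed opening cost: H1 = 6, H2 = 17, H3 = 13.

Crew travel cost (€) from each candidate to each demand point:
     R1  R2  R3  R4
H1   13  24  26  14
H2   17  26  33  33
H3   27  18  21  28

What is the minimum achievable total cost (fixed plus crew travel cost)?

Open {H1}: assign each demand point to its cheapest open site.
  R1→H1 13, R2→H1 24, R3→H1 26, R4→H1 14
  crew travel cost 77, fixed 6 → total 83.
Compare {H1, H3}: crew travel cost 66 + fixed 19 = 85.
Compare {H1, H2}: crew travel cost 77 + fixed 23 = 100.
Compare {H1, H2, H3}: crew travel cost 66 + fixed 36 = 102.
All other subsets cost ≥ 85. Minimum total cost: 83.

83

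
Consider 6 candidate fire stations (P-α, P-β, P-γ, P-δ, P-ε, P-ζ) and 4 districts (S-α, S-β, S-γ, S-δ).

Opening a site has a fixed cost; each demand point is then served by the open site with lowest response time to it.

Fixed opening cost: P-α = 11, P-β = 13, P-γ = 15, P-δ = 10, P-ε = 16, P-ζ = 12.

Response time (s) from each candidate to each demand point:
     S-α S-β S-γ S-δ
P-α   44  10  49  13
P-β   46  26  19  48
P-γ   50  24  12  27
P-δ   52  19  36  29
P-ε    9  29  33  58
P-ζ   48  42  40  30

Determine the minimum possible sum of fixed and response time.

Open {P-α, P-γ, P-ε}: assign each demand point to its cheapest open site.
  S-α→P-ε 9, S-β→P-α 10, S-γ→P-γ 12, S-δ→P-α 13
  response time 44, fixed 42 → total 86.
Compare {P-α, P-β, P-ε}: response time 51 + fixed 40 = 91.
Compare {P-α, P-ε}: response time 65 + fixed 27 = 92.
Compare {P-α, P-γ, P-δ, P-ε}: response time 44 + fixed 52 = 96.
All other subsets cost ≥ 91. Minimum total cost: 86.

86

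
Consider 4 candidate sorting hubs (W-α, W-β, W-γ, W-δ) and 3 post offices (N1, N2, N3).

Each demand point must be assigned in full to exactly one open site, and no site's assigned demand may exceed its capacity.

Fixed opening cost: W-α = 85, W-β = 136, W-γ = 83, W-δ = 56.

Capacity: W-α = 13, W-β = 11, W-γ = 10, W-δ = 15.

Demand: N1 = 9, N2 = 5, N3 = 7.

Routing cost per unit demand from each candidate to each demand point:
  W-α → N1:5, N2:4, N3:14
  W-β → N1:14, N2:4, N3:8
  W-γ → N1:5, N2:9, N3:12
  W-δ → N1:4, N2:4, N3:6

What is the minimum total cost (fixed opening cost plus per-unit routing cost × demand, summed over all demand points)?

246

Open {W-γ, W-δ}; cheapest assignment that respects the capacities:
  W-γ (cap 10, load 9): N1 — cost 9×5 = 45
  W-δ (cap 15, load 12): N2, N3 — cost 5×4 + 7×6 = 62
  Shipping 107, fixed 139 → total 246.
  Any other capacity-feasible assignment to {W-γ, W-δ} ships for at least 107.
Compare {W-α, W-δ}: its best feasible assignment gives total 248.
Compare {W-β, W-δ}: its best feasible assignment gives total 304.
Every other set of open sites that can feasibly serve all demand totals ≥ 248 even under its best assignment. Minimum: 246.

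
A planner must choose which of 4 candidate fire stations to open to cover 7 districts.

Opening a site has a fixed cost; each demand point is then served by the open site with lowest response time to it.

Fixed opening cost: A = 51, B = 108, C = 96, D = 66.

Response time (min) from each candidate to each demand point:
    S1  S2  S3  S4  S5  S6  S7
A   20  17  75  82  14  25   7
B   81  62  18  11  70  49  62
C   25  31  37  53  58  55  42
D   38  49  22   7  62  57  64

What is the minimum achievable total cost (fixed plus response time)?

229

Open {A, D}: assign each demand point to its cheapest open site.
  S1→A 20, S2→A 17, S3→D 22, S4→D 7, S5→A 14, S6→A 25, S7→A 7
  response time 112, fixed 117 → total 229.
Compare {A, B}: response time 112 + fixed 159 = 271.
Compare {A}: response time 240 + fixed 51 = 291.
Compare {A, C}: response time 173 + fixed 147 = 320.
All other subsets cost ≥ 271. Minimum total cost: 229.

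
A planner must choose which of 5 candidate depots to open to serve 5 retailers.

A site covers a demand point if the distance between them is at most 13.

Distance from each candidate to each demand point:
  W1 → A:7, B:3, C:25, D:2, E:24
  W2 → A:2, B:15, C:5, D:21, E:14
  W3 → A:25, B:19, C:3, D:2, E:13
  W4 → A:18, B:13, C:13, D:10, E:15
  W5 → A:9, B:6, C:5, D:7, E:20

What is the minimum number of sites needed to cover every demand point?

Coverage sets (demand points within 13 of each site):
  W1: {A, B, D}
  W2: {A, C}
  W3: {C, D, E}
  W4: {B, C, D}
  W5: {A, B, C, D}
No single site covers all 5 demand points.
But {W1, W3} covers everything, so the minimum is 2.

2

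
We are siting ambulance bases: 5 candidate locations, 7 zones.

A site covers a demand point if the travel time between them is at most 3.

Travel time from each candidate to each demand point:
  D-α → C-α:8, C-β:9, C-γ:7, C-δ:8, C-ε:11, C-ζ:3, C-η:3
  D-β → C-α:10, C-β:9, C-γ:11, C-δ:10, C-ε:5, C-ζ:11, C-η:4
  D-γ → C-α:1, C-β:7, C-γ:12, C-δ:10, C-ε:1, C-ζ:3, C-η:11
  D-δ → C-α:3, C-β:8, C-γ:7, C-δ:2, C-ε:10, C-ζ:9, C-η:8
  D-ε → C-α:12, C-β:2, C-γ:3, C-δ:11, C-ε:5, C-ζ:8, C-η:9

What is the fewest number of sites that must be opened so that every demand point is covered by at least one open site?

4

Coverage sets (demand points within 3 of each site):
  D-α: {C-ζ, C-η}
  D-β: {}
  D-γ: {C-α, C-ε, C-ζ}
  D-δ: {C-α, C-δ}
  D-ε: {C-β, C-γ}
No 3 sites suffice: every size-3 union leaves at least one demand point uncovered.
But {D-α, D-γ, D-δ, D-ε} covers everything, so the minimum is 4.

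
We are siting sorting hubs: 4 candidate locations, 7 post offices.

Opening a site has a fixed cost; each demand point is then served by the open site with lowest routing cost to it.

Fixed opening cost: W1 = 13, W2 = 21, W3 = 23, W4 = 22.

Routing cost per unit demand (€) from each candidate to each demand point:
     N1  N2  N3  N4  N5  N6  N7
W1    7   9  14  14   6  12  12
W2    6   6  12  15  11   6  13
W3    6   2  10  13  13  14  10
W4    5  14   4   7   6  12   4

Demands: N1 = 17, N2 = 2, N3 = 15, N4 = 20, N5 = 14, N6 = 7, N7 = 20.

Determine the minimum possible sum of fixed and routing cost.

546

Open {W2, W4}: assign each demand point to its cheapest open site.
  N1→W4 17×5=85, N2→W2 2×6=12, N3→W4 15×4=60, N4→W4 20×7=140, N5→W4 14×6=84, N6→W2 7×6=42, N7→W4 20×4=80
  routing cost 503, fixed 43 → total 546.
Compare {W1, W2, W4}: routing cost 503 + fixed 56 = 559.
Compare {W2, W3, W4}: routing cost 495 + fixed 66 = 561.
Compare {W1, W2, W3, W4}: routing cost 495 + fixed 79 = 574.
All other subsets cost ≥ 559. Minimum total cost: 546.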